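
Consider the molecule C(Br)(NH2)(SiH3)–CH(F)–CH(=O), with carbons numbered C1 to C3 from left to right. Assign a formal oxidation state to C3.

Each bond to a more electronegative atom (O, N, halogen) counts +1, each bond to a less electronegative atom (H, metal, B, Si) counts −1, and each C–C bond counts 0.
C3 has one bond to C (0), a double bond to O (2×+1 = +2), one bond to H (-1).
Oxidation state = 0 + 2 − 1 = +1.

+1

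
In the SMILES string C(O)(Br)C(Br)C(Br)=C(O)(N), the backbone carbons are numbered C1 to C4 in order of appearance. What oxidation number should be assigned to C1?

+1

C1 has one bond to C (0), one bond to H (-1), one bond to O (+1), one bond to Br (+1).
Oxidation state = 0 − 1 + 1 + 1 = +1.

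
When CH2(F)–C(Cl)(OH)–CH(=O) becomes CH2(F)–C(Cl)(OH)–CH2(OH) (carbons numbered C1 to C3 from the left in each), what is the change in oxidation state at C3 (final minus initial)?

-2

Before: C3 has 1 bond to C, 1 bond to H, 2 bonds to O → oxidation state +1.
After: C3 has 1 bond to C, 2 bonds to H, 1 bond to O → oxidation state -1.
Δ = -1 − (+1) = -2, so this is a reduction at C3.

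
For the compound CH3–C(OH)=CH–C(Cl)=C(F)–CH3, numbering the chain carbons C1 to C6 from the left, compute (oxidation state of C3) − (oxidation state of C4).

-2

C3: 3C, 1H → 0 − 1 = -1
C4: 3C, 1Cl → 0 + 1 = +1
Difference: -1 − (+1) = -2.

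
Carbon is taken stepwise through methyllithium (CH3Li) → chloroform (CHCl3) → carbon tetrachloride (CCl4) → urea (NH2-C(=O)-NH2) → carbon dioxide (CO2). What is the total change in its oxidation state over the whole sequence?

+8

Carbon oxidation states along the series — methyllithium: -4, chloroform: +2, carbon tetrachloride: +4, urea: +4, carbon dioxide: +4.
Net change = +4 − (-4) = +8.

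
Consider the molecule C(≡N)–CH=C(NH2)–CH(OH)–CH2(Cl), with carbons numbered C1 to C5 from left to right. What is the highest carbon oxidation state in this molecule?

Bonds to more-electronegative neighbours contribute +1 each, bonds to H or metals contribute −1 each, and C–C bonds contribute 0. Tallying each carbon:
C1: 1C, 3N → 0 + 3 = +3
C2: 3C, 1H → 0 − 1 = -1
C3: 3C, 1N → 0 + 1 = +1
C4: 2C, 1H, 1O → 0 − 1 + 1 = 0
C5: 1C, 2H, 1Cl → 0 − 2 + 1 = -1
The highest value is +3.

+3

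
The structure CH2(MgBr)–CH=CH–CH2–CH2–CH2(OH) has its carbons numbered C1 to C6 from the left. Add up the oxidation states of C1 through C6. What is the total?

Bonds to more-electronegative neighbours contribute +1 each, bonds to H or metals contribute −1 each, and C–C bonds contribute 0. Tallying each carbon:
C1: 1C, 2H, 1Mg → 0 − 2 − 1 = -3
C2: 3C, 1H → 0 − 1 = -1
C3: 3C, 1H → 0 − 1 = -1
C4: 2C, 2H → 0 − 2 = -2
C5: 2C, 2H → 0 − 2 = -2
C6: 1C, 2H, 1O → 0 − 2 + 1 = -1
Sum = -3 − 1 − 1 − 2 − 2 − 1 = -10.

-10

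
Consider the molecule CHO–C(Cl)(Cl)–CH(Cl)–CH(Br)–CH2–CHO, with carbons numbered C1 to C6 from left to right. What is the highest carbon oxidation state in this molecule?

+2

Count +1 for every bond to an atom more electronegative than carbon and −1 for every bond to one less electronegative; C–C bonds are 0. Tallying each carbon:
C1: 1C, 1H, 2O → 0 − 1 + 2 = +1
C2: 2C, 2Cl → 0 + 2 = +2
C3: 2C, 1H, 1Cl → 0 − 1 + 1 = 0
C4: 2C, 1H, 1Br → 0 − 1 + 1 = 0
C5: 2C, 2H → 0 − 2 = -2
C6: 1C, 1H, 2O → 0 − 1 + 2 = +1
The highest value is +2.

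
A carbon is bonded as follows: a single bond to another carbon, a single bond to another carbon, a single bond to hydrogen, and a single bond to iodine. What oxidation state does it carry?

0

Count +1 for every bond to an atom more electronegative than carbon and −1 for every bond to one less electronegative; C–C bonds are 0.
The carbon has one bond to C (0), one bond to C (0), one bond to H (-1), one bond to I (+1).
Oxidation state = 0 + 0 − 1 + 1 = 0.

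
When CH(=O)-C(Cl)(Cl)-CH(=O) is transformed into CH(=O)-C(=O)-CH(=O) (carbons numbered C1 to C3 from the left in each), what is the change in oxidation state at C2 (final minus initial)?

Before: C2 has 2 bonds to C, 2 bonds to Cl → oxidation state +2.
After: C2 has 2 bonds to C, 2 bonds to O → oxidation state +2.
Δ = +2 − (+2) = 0, so no net redox change at C2.

0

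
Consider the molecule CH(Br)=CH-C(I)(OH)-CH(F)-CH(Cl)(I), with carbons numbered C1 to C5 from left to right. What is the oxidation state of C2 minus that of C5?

C2: 3C, 1H → 0 − 1 = -1
C5: 1C, 1H, 1Cl, 1I → 0 − 1 + 1 + 1 = +1
Difference: -1 − (+1) = -2.

-2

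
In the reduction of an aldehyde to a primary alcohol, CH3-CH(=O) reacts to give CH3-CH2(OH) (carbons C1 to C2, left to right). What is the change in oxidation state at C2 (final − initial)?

-2

Before: C2 has 1 bond to C, 1 bond to H, 2 bonds to O → oxidation state +1.
After: C2 has 1 bond to C, 2 bonds to H, 1 bond to O → oxidation state -1.
Δ = -1 − (+1) = -2, so this is a reduction at C2.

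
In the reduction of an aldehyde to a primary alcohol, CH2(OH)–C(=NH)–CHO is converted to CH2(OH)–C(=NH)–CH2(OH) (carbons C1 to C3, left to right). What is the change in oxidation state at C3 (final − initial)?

Before: C3 has 1 bond to C, 1 bond to H, 2 bonds to O → oxidation state +1.
After: C3 has 1 bond to C, 2 bonds to H, 1 bond to O → oxidation state -1.
Δ = -1 − (+1) = -2, so this is a reduction at C3.

-2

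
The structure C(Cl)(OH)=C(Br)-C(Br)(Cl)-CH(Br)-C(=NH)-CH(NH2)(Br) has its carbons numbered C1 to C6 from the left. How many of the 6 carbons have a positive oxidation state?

Tallying each carbon's bonds:
C1: 2C, 1O, 1Cl → 0 + 1 + 1 = +2
C2: 3C, 1Br → 0 + 1 = +1
C3: 2C, 1Cl, 1Br → 0 + 1 + 1 = +2
C4: 2C, 1H, 1Br → 0 − 1 + 1 = 0
C5: 2C, 2N → 0 + 2 = +2
C6: 1C, 1H, 1N, 1Br → 0 − 1 + 1 + 1 = +1
5 carbons (C1, C2, C3, C5, C6) meet the condition.

5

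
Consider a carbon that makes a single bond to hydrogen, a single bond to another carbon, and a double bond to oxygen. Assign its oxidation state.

The carbon has one bond to C (0), a double bond to O (2×+1 = +2), one bond to H (-1).
Oxidation state = 0 + 2 − 1 = +1.

+1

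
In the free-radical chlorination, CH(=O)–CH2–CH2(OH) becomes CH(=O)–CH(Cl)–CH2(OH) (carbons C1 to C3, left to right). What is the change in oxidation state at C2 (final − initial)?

Before: C2 has 2 bonds to C, 2 bonds to H → oxidation state -2.
After: C2 has 2 bonds to C, 1 bond to H, 1 bond to Cl → oxidation state 0.
Δ = 0 − (-2) = +2, so this is an oxidation at C2.

+2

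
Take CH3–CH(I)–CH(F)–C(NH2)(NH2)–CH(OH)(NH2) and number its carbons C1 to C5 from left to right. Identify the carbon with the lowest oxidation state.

Assign +1 per bond to O/N/halogen, −1 per bond to H or an electropositive element, and 0 per bond to carbon. Tallying each carbon:
C1: 1C, 3H → 0 − 3 = -3
C2: 2C, 1H, 1I → 0 − 1 + 1 = 0
C3: 2C, 1H, 1F → 0 − 1 + 1 = 0
C4: 2C, 2N → 0 + 2 = +2
C5: 1C, 1H, 1O, 1N → 0 − 1 + 1 + 1 = +1
The most reduced carbon is C1 at -3.

C1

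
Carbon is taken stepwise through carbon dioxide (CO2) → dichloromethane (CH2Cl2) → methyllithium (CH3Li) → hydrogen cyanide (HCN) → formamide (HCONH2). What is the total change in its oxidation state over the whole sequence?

-2

Carbon oxidation states along the series — carbon dioxide: +4, dichloromethane: 0, methyllithium: -4, hydrogen cyanide: +2, formamide: +2.
Net change = +2 − (+4) = -2.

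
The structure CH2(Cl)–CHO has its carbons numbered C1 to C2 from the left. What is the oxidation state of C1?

-1

C1 has one bond to C (0), one bond to H (-1), one bond to Cl (+1), one bond to H (-1).
Oxidation state = 0 − 1 + 1 − 1 = -1.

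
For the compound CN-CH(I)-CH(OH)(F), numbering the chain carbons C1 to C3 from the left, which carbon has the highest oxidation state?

C1

Count +1 for every bond to an atom more electronegative than carbon and −1 for every bond to one less electronegative; C–C bonds are 0. Tallying each carbon:
C1: 1C, 3N → 0 + 3 = +3
C2: 2C, 1H, 1I → 0 − 1 + 1 = 0
C3: 1C, 1H, 1O, 1F → 0 − 1 + 1 + 1 = +1
The most oxidised carbon is C1 at +3.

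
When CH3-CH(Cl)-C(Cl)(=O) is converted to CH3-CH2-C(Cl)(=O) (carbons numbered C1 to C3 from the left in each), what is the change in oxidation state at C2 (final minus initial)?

-2

Before: C2 has 2 bonds to C, 1 bond to H, 1 bond to Cl → oxidation state 0.
After: C2 has 2 bonds to C, 2 bonds to H → oxidation state -2.
Δ = -2 − (0) = -2, so this is a reduction at C2.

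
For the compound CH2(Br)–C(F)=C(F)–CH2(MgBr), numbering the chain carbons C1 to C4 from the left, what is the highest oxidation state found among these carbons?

Tallying each carbon's bonds:
C1: 1C, 2H, 1Br → 0 − 2 + 1 = -1
C2: 3C, 1F → 0 + 1 = +1
C3: 3C, 1F → 0 + 1 = +1
C4: 1C, 2H, 1Mg → 0 − 2 − 1 = -3
The highest value is +1.

+1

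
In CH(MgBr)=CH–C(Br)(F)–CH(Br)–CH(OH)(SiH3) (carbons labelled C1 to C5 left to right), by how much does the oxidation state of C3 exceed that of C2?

+3

C3: 2C, 1F, 1Br → 0 + 1 + 1 = +2
C2: 3C, 1H → 0 − 1 = -1
Difference: +2 − (-1) = +3.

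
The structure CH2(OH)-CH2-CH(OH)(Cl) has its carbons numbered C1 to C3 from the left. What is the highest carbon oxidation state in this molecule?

Tallying each carbon's bonds:
C1: 1C, 2H, 1O → 0 − 2 + 1 = -1
C2: 2C, 2H → 0 − 2 = -2
C3: 1C, 1H, 1O, 1Cl → 0 − 1 + 1 + 1 = +1
The highest value is +1.

+1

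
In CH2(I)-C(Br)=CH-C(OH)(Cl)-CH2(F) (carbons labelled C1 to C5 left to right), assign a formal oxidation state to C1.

-1

Assign +1 per bond to O/N/halogen, −1 per bond to H or an electropositive element, and 0 per bond to carbon.
C1 has one bond to C (0), one bond to H (-1), one bond to H (-1), one bond to I (+1).
Oxidation state = 0 − 1 − 1 + 1 = -1.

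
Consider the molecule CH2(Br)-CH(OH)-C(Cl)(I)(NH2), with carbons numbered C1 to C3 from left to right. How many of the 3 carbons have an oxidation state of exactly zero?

Bonds to more-electronegative neighbours contribute +1 each, bonds to H or metals contribute −1 each, and C–C bonds contribute 0. Tallying each carbon:
C1: 1C, 2H, 1Br → 0 − 2 + 1 = -1
C2: 2C, 1H, 1O → 0 − 1 + 1 = 0
C3: 1C, 1N, 1Cl, 1I → 0 + 1 + 1 + 1 = +3
1 carbon (C2) meets the condition.

1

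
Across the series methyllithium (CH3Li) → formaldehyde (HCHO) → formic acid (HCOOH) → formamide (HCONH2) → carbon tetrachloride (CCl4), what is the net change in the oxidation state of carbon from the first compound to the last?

Carbon oxidation states along the series — methyllithium: -4, formaldehyde: 0, formic acid: +2, formamide: +2, carbon tetrachloride: +4.
Net change = +4 − (-4) = +8.

+8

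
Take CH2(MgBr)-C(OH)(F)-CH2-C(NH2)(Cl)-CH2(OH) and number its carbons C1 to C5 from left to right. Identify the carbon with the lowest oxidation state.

C1

Bonds to more-electronegative neighbours contribute +1 each, bonds to H or metals contribute −1 each, and C–C bonds contribute 0. Tallying each carbon:
C1: 1C, 2H, 1Mg → 0 − 2 − 1 = -3
C2: 2C, 1O, 1F → 0 + 1 + 1 = +2
C3: 2C, 2H → 0 − 2 = -2
C4: 2C, 1N, 1Cl → 0 + 1 + 1 = +2
C5: 1C, 2H, 1O → 0 − 2 + 1 = -1
The most reduced carbon is C1 at -3.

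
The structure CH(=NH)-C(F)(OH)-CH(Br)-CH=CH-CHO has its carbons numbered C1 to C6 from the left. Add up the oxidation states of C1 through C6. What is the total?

+2

Bonds to more-electronegative neighbours contribute +1 each, bonds to H or metals contribute −1 each, and C–C bonds contribute 0. Tallying each carbon:
C1: 1C, 1H, 2N → 0 − 1 + 2 = +1
C2: 2C, 1O, 1F → 0 + 1 + 1 = +2
C3: 2C, 1H, 1Br → 0 − 1 + 1 = 0
C4: 3C, 1H → 0 − 1 = -1
C5: 3C, 1H → 0 − 1 = -1
C6: 1C, 1H, 2O → 0 − 1 + 2 = +1
Sum = +1 + 2 + 0 − 1 − 1 + 1 = +2.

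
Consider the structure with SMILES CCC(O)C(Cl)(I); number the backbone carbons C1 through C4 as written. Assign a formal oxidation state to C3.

0

C3 has one bond to C (0), one bond to C (0), one bond to H (-1), one bond to O (+1).
Oxidation state = 0 + 0 − 1 + 1 = 0.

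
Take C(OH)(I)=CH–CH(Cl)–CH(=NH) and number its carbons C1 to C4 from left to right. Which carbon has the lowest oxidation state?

C2

Tallying each carbon's bonds:
C1: 2C, 1O, 1I → 0 + 1 + 1 = +2
C2: 3C, 1H → 0 − 1 = -1
C3: 2C, 1H, 1Cl → 0 − 1 + 1 = 0
C4: 1C, 1H, 2N → 0 − 1 + 2 = +1
The most reduced carbon is C2 at -1.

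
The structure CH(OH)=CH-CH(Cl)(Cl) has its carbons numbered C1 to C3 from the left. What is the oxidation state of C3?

+1

C3 has one bond to C (0), one bond to Cl (+1), one bond to H (-1), one bond to Cl (+1).
Oxidation state = 0 + 1 − 1 + 1 = +1.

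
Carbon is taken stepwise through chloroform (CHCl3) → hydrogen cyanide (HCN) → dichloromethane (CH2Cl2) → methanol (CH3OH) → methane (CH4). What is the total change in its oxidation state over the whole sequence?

-6

Carbon oxidation states along the series — chloroform: +2, hydrogen cyanide: +2, dichloromethane: 0, methanol: -2, methane: -4.
Net change = -4 − (+2) = -6.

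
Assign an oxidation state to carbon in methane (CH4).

-4

The carbon has one bond to H (-1), one bond to H (-1), one bond to H (-1), one bond to H (-1).
Oxidation state = -1 − 1 − 1 − 1 = -4.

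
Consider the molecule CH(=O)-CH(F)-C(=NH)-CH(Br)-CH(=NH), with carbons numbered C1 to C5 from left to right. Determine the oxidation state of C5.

+1

C5 has one bond to C (0), a double bond to N (2×+1 = +2), one bond to H (-1).
Oxidation state = 0 + 2 − 1 = +1.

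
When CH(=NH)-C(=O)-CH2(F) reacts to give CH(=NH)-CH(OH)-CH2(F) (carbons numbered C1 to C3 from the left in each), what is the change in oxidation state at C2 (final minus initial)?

-2

Before: C2 has 2 bonds to C, 2 bonds to O → oxidation state +2.
After: C2 has 2 bonds to C, 1 bond to H, 1 bond to O → oxidation state 0.
Δ = 0 − (+2) = -2, so this is a reduction at C2.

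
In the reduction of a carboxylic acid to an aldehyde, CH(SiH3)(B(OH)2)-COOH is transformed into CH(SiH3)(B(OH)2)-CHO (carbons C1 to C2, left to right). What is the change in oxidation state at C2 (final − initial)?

-2

Before: C2 has 1 bond to C, 3 bonds to O → oxidation state +3.
After: C2 has 1 bond to C, 1 bond to H, 2 bonds to O → oxidation state +1.
Δ = +1 − (+3) = -2, so this is a reduction at C2.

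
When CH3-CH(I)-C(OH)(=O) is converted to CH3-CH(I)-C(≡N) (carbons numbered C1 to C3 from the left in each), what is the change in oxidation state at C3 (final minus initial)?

Before: C3 has 1 bond to C, 3 bonds to O → oxidation state +3.
After: C3 has 1 bond to C, 3 bonds to N → oxidation state +3.
Δ = +3 − (+3) = 0, so no net redox change at C3.

0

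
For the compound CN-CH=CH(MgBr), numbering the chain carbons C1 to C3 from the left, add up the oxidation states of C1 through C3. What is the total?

0

Tallying each carbon's bonds:
C1: 1C, 3N → 0 + 3 = +3
C2: 3C, 1H → 0 − 1 = -1
C3: 2C, 1H, 1Mg → 0 − 1 − 1 = -2
Sum = +3 − 1 − 2 = 0.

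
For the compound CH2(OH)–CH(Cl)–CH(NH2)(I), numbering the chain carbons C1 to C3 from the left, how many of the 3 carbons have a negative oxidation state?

Each bond to a more electronegative atom (O, N, halogen) counts +1, each bond to a less electronegative atom (H, metal, B, Si) counts −1, and each C–C bond counts 0. Tallying each carbon:
C1: 1C, 2H, 1O → 0 − 2 + 1 = -1
C2: 2C, 1H, 1Cl → 0 − 1 + 1 = 0
C3: 1C, 1H, 1N, 1I → 0 − 1 + 1 + 1 = +1
1 carbon (C1) meets the condition.

1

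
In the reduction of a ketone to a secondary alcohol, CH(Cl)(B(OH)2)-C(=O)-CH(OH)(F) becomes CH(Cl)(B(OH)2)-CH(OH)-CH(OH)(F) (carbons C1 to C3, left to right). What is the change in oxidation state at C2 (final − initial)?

-2

Before: C2 has 2 bonds to C, 2 bonds to O → oxidation state +2.
After: C2 has 2 bonds to C, 1 bond to H, 1 bond to O → oxidation state 0.
Δ = 0 − (+2) = -2, so this is a reduction at C2.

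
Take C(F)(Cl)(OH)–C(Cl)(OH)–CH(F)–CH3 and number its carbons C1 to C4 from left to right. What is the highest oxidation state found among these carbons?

+3

Count +1 for every bond to an atom more electronegative than carbon and −1 for every bond to one less electronegative; C–C bonds are 0. Tallying each carbon:
C1: 1C, 1O, 1F, 1Cl → 0 + 1 + 1 + 1 = +3
C2: 2C, 1O, 1Cl → 0 + 1 + 1 = +2
C3: 2C, 1H, 1F → 0 − 1 + 1 = 0
C4: 1C, 3H → 0 − 3 = -3
The highest value is +3.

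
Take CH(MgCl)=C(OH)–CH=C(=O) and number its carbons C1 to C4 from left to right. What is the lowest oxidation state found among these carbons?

Tallying each carbon's bonds:
C1: 2C, 1H, 1Mg → 0 − 1 − 1 = -2
C2: 3C, 1O → 0 + 1 = +1
C3: 3C, 1H → 0 − 1 = -1
C4: 2C, 2O → 0 + 2 = +2
The lowest value is -2.

-2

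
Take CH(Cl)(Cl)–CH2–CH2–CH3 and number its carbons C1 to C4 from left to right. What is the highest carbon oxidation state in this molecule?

+1

Count +1 for every bond to an atom more electronegative than carbon and −1 for every bond to one less electronegative; C–C bonds are 0. Tallying each carbon:
C1: 1C, 1H, 2Cl → 0 − 1 + 2 = +1
C2: 2C, 2H → 0 − 2 = -2
C3: 2C, 2H → 0 − 2 = -2
C4: 1C, 3H → 0 − 3 = -3
The highest value is +1.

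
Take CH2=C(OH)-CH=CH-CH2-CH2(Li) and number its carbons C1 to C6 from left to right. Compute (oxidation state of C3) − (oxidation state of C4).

0

C3: 3C, 1H → 0 − 1 = -1
C4: 3C, 1H → 0 − 1 = -1
Difference: -1 − (-1) = 0.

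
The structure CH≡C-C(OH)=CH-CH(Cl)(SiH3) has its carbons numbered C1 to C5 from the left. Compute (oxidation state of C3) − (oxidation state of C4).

C3: 3C, 1O → 0 + 1 = +1
C4: 3C, 1H → 0 − 1 = -1
Difference: +1 − (-1) = +2.

+2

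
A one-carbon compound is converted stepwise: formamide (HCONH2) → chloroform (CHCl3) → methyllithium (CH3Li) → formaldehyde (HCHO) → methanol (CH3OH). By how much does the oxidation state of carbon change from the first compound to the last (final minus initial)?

Carbon oxidation states along the series — formamide: +2, chloroform: +2, methyllithium: -4, formaldehyde: 0, methanol: -2.
Net change = -2 − (+2) = -4.

-4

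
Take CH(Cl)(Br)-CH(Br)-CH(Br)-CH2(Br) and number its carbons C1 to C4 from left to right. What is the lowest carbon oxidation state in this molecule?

-1

Bonds to more-electronegative neighbours contribute +1 each, bonds to H or metals contribute −1 each, and C–C bonds contribute 0. Tallying each carbon:
C1: 1C, 1H, 1Cl, 1Br → 0 − 1 + 1 + 1 = +1
C2: 2C, 1H, 1Br → 0 − 1 + 1 = 0
C3: 2C, 1H, 1Br → 0 − 1 + 1 = 0
C4: 1C, 2H, 1Br → 0 − 2 + 1 = -1
The lowest value is -1.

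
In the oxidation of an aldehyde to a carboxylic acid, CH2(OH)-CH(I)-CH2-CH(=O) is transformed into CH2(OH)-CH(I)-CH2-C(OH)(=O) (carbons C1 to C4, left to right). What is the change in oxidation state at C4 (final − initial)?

Before: C4 has 1 bond to C, 1 bond to H, 2 bonds to O → oxidation state +1.
After: C4 has 1 bond to C, 3 bonds to O → oxidation state +3.
Δ = +3 − (+1) = +2, so this is an oxidation at C4.

+2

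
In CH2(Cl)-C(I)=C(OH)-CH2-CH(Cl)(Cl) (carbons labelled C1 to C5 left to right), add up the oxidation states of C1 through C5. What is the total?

0

Count +1 for every bond to an atom more electronegative than carbon and −1 for every bond to one less electronegative; C–C bonds are 0. Tallying each carbon:
C1: 1C, 2H, 1Cl → 0 − 2 + 1 = -1
C2: 3C, 1I → 0 + 1 = +1
C3: 3C, 1O → 0 + 1 = +1
C4: 2C, 2H → 0 − 2 = -2
C5: 1C, 1H, 2Cl → 0 − 1 + 2 = +1
Sum = -1 + 1 + 1 − 2 + 1 = 0.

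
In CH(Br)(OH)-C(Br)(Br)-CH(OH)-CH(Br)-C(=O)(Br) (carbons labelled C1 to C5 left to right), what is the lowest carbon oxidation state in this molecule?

Tallying each carbon's bonds:
C1: 1C, 1H, 1O, 1Br → 0 − 1 + 1 + 1 = +1
C2: 2C, 2Br → 0 + 2 = +2
C3: 2C, 1H, 1O → 0 − 1 + 1 = 0
C4: 2C, 1H, 1Br → 0 − 1 + 1 = 0
C5: 1C, 2O, 1Br → 0 + 2 + 1 = +3
The lowest value is 0.

0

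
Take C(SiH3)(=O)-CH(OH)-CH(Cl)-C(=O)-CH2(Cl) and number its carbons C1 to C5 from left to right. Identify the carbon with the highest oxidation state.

C4

Tallying each carbon's bonds:
C1: 1C, 2O, 1Si → 0 + 2 − 1 = +1
C2: 2C, 1H, 1O → 0 − 1 + 1 = 0
C3: 2C, 1H, 1Cl → 0 − 1 + 1 = 0
C4: 2C, 2O → 0 + 2 = +2
C5: 1C, 2H, 1Cl → 0 − 2 + 1 = -1
The most oxidised carbon is C4 at +2.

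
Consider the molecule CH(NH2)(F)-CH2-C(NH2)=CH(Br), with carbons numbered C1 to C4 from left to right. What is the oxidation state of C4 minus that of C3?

C4: 2C, 1H, 1Br → 0 − 1 + 1 = 0
C3: 3C, 1N → 0 + 1 = +1
Difference: 0 − (+1) = -1.

-1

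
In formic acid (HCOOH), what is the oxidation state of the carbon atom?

+2

The carbon has one bond to H (-1), a double bond to O (2×+1 = +2), one bond to O (+1).
Oxidation state = -1 + 2 + 1 = +2.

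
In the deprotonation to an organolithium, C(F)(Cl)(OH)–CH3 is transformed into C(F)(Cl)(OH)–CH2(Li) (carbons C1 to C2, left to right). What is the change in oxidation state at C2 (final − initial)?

0

Before: C2 has 1 bond to C, 3 bonds to H → oxidation state -3.
After: C2 has 1 bond to C, 2 bonds to H, 1 bond to Li → oxidation state -3.
Δ = -3 − (-3) = 0, so no net redox change at C2.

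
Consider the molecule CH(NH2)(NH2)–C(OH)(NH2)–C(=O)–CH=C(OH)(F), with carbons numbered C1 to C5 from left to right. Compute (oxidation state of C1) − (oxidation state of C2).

-1

C1: 1C, 1H, 2N → 0 − 1 + 2 = +1
C2: 2C, 1O, 1N → 0 + 1 + 1 = +2
Difference: +1 − (+2) = -1.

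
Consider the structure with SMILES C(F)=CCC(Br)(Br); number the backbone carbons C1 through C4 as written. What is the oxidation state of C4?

+1

C4 has one bond to C (0), one bond to Br (+1), one bond to Br (+1), one bond to H (-1).
Oxidation state = 0 + 1 + 1 − 1 = +1.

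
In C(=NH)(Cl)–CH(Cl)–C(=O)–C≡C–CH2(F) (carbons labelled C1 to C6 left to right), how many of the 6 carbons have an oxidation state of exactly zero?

3

Assign +1 per bond to O/N/halogen, −1 per bond to H or an electropositive element, and 0 per bond to carbon. Tallying each carbon:
C1: 1C, 2N, 1Cl → 0 + 2 + 1 = +3
C2: 2C, 1H, 1Cl → 0 − 1 + 1 = 0
C3: 2C, 2O → 0 + 2 = +2
C4: 4C → 0 = 0
C5: 4C → 0 = 0
C6: 1C, 2H, 1F → 0 − 2 + 1 = -1
3 carbons (C2, C4, C5) meet the condition.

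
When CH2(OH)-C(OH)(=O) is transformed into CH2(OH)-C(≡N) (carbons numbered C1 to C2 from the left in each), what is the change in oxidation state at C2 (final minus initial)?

Before: C2 has 1 bond to C, 3 bonds to O → oxidation state +3.
After: C2 has 1 bond to C, 3 bonds to N → oxidation state +3.
Δ = +3 − (+3) = 0, so no net redox change at C2.

0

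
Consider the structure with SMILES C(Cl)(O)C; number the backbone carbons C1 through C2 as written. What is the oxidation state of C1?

C1 has one bond to C (0), one bond to H (-1), one bond to Cl (+1), one bond to O (+1).
Oxidation state = 0 − 1 + 1 + 1 = +1.

+1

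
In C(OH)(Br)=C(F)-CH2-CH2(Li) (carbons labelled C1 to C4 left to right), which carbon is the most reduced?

C4

Tallying each carbon's bonds:
C1: 2C, 1O, 1Br → 0 + 1 + 1 = +2
C2: 3C, 1F → 0 + 1 = +1
C3: 2C, 2H → 0 − 2 = -2
C4: 1C, 2H, 1Li → 0 − 2 − 1 = -3
The most reduced carbon is C4 at -3.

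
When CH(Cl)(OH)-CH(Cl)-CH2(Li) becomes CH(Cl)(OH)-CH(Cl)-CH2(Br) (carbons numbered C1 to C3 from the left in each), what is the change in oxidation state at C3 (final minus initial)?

+2

Before: C3 has 1 bond to C, 2 bonds to H, 1 bond to Li → oxidation state -3.
After: C3 has 1 bond to C, 2 bonds to H, 1 bond to Br → oxidation state -1.
Δ = -1 − (-3) = +2, so this is an oxidation at C3.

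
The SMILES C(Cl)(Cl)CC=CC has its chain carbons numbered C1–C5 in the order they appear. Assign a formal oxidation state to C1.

Count +1 for every bond to an atom more electronegative than carbon and −1 for every bond to one less electronegative; C–C bonds are 0.
C1 has one bond to C (0), one bond to Cl (+1), one bond to H (-1), one bond to Cl (+1).
Oxidation state = 0 + 1 − 1 + 1 = +1.

+1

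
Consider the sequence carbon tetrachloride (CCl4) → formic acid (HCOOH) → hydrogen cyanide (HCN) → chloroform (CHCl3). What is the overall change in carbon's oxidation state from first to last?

-2

Carbon oxidation states along the series — carbon tetrachloride: +4, formic acid: +2, hydrogen cyanide: +2, chloroform: +2.
Net change = +2 − (+4) = -2.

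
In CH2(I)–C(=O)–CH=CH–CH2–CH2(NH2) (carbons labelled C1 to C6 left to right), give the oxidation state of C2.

Each bond to a more electronegative atom (O, N, halogen) counts +1, each bond to a less electronegative atom (H, metal, B, Si) counts −1, and each C–C bond counts 0.
C2 has one bond to C (0), one bond to C (0), a double bond to O (2×+1 = +2).
Oxidation state = 0 + 0 + 2 = +2.

+2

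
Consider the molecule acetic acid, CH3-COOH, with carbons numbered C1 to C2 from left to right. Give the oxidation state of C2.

Bonds to more-electronegative neighbours contribute +1 each, bonds to H or metals contribute −1 each, and C–C bonds contribute 0.
C2 has a double bond to O (2×+1 = +2), one bond to O (+1), one bond to C (0).
Oxidation state = +2 + 1 + 0 = +3.

+3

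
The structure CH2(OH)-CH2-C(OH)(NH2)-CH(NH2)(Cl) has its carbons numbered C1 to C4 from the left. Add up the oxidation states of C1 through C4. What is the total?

Assign +1 per bond to O/N/halogen, −1 per bond to H or an electropositive element, and 0 per bond to carbon. Tallying each carbon:
C1: 1C, 2H, 1O → 0 − 2 + 1 = -1
C2: 2C, 2H → 0 − 2 = -2
C3: 2C, 1O, 1N → 0 + 1 + 1 = +2
C4: 1C, 1H, 1N, 1Cl → 0 − 1 + 1 + 1 = +1
Sum = -1 − 2 + 2 + 1 = 0.

0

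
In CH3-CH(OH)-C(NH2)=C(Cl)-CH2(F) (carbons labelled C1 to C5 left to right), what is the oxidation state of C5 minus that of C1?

+2

C5: 1C, 2H, 1F → 0 − 2 + 1 = -1
C1: 1C, 3H → 0 − 3 = -3
Difference: -1 − (-3) = +2.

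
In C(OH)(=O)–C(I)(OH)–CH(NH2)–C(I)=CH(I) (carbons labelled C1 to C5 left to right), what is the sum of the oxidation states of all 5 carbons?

Assign +1 per bond to O/N/halogen, −1 per bond to H or an electropositive element, and 0 per bond to carbon. Tallying each carbon:
C1: 1C, 3O → 0 + 3 = +3
C2: 2C, 1O, 1I → 0 + 1 + 1 = +2
C3: 2C, 1H, 1N → 0 − 1 + 1 = 0
C4: 3C, 1I → 0 + 1 = +1
C5: 2C, 1H, 1I → 0 − 1 + 1 = 0
Sum = +3 + 2 + 0 + 1 + 0 = +6.

+6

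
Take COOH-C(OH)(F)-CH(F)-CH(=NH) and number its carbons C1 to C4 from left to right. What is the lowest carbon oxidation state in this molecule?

0

Tallying each carbon's bonds:
C1: 1C, 3O → 0 + 3 = +3
C2: 2C, 1O, 1F → 0 + 1 + 1 = +2
C3: 2C, 1H, 1F → 0 − 1 + 1 = 0
C4: 1C, 1H, 2N → 0 − 1 + 2 = +1
The lowest value is 0.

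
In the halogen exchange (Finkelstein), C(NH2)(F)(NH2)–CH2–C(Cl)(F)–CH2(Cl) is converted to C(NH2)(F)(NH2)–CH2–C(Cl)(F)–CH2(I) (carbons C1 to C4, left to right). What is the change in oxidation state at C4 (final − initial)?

Before: C4 has 1 bond to C, 2 bonds to H, 1 bond to Cl → oxidation state -1.
After: C4 has 1 bond to C, 2 bonds to H, 1 bond to I → oxidation state -1.
Δ = -1 − (-1) = 0, so no net redox change at C4.

0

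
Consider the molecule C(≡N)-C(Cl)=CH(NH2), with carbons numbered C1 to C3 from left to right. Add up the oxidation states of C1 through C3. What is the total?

Tallying each carbon's bonds:
C1: 1C, 3N → 0 + 3 = +3
C2: 3C, 1Cl → 0 + 1 = +1
C3: 2C, 1H, 1N → 0 − 1 + 1 = 0
Sum = +3 + 1 + 0 = +4.

+4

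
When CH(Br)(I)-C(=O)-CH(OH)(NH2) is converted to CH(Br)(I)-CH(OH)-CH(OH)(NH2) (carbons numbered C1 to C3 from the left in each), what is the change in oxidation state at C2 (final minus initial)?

-2

Before: C2 has 2 bonds to C, 2 bonds to O → oxidation state +2.
After: C2 has 2 bonds to C, 1 bond to H, 1 bond to O → oxidation state 0.
Δ = 0 − (+2) = -2, so this is a reduction at C2.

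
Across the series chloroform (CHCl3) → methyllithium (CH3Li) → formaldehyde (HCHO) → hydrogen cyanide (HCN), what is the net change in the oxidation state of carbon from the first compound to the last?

Carbon oxidation states along the series — chloroform: +2, methyllithium: -4, formaldehyde: 0, hydrogen cyanide: +2.
Net change = +2 − (+2) = 0.

0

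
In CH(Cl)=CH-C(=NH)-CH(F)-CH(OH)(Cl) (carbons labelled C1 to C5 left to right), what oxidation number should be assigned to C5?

+1

C5 has one bond to C (0), one bond to H (-1), one bond to O (+1), one bond to Cl (+1).
Oxidation state = 0 − 1 + 1 + 1 = +1.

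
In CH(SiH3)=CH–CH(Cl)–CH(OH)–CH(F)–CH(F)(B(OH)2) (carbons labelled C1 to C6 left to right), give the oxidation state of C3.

Each bond to a more electronegative atom (O, N, halogen) counts +1, each bond to a less electronegative atom (H, metal, B, Si) counts −1, and each C–C bond counts 0.
C3 has one bond to C (0), one bond to C (0), one bond to H (-1), one bond to Cl (+1).
Oxidation state = 0 + 0 − 1 + 1 = 0.

0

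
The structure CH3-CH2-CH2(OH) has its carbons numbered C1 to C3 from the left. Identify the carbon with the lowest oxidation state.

Bonds to more-electronegative neighbours contribute +1 each, bonds to H or metals contribute −1 each, and C–C bonds contribute 0. Tallying each carbon:
C1: 1C, 3H → 0 − 3 = -3
C2: 2C, 2H → 0 − 2 = -2
C3: 1C, 2H, 1O → 0 − 2 + 1 = -1
The most reduced carbon is C1 at -3.

C1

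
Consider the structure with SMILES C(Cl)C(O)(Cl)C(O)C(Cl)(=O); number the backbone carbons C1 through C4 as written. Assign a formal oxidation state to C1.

-1

Bonds to more-electronegative neighbours contribute +1 each, bonds to H or metals contribute −1 each, and C–C bonds contribute 0.
C1 has one bond to C (0), one bond to H (-1), one bond to Cl (+1), one bond to H (-1).
Oxidation state = 0 − 1 + 1 − 1 = -1.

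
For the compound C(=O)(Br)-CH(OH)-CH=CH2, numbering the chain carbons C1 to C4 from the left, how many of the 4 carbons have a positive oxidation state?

Tallying each carbon's bonds:
C1: 1C, 2O, 1Br → 0 + 2 + 1 = +3
C2: 2C, 1H, 1O → 0 − 1 + 1 = 0
C3: 3C, 1H → 0 − 1 = -1
C4: 2C, 2H → 0 − 2 = -2
1 carbon (C1) meets the condition.

1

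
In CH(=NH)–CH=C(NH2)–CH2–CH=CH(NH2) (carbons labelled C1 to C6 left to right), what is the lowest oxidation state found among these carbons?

Tallying each carbon's bonds:
C1: 1C, 1H, 2N → 0 − 1 + 2 = +1
C2: 3C, 1H → 0 − 1 = -1
C3: 3C, 1N → 0 + 1 = +1
C4: 2C, 2H → 0 − 2 = -2
C5: 3C, 1H → 0 − 1 = -1
C6: 2C, 1H, 1N → 0 − 1 + 1 = 0
The lowest value is -2.

-2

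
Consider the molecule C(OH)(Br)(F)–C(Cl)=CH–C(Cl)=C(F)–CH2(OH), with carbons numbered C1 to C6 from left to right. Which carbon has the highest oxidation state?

Tallying each carbon's bonds:
C1: 1C, 1O, 1F, 1Br → 0 + 1 + 1 + 1 = +3
C2: 3C, 1Cl → 0 + 1 = +1
C3: 3C, 1H → 0 − 1 = -1
C4: 3C, 1Cl → 0 + 1 = +1
C5: 3C, 1F → 0 + 1 = +1
C6: 1C, 2H, 1O → 0 − 2 + 1 = -1
The most oxidised carbon is C1 at +3.

C1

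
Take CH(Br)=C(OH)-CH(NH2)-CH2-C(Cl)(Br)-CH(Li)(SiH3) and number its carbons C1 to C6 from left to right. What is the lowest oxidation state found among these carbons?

-3

Tallying each carbon's bonds:
C1: 2C, 1H, 1Br → 0 − 1 + 1 = 0
C2: 3C, 1O → 0 + 1 = +1
C3: 2C, 1H, 1N → 0 − 1 + 1 = 0
C4: 2C, 2H → 0 − 2 = -2
C5: 2C, 1Cl, 1Br → 0 + 1 + 1 = +2
C6: 1C, 1H, 1Li, 1Si → 0 − 1 − 1 − 1 = -3
The lowest value is -3.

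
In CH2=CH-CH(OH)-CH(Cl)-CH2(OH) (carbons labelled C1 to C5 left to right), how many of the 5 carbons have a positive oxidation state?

0

Bonds to more-electronegative neighbours contribute +1 each, bonds to H or metals contribute −1 each, and C–C bonds contribute 0. Tallying each carbon:
C1: 2C, 2H → 0 − 2 = -2
C2: 3C, 1H → 0 − 1 = -1
C3: 2C, 1H, 1O → 0 − 1 + 1 = 0
C4: 2C, 1H, 1Cl → 0 − 1 + 1 = 0
C5: 1C, 2H, 1O → 0 − 2 + 1 = -1
0 carbons meet the condition.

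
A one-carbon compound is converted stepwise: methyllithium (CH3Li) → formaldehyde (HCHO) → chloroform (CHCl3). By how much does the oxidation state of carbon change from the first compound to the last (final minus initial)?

+6

Carbon oxidation states along the series — methyllithium: -4, formaldehyde: 0, chloroform: +2.
Net change = +2 − (-4) = +6.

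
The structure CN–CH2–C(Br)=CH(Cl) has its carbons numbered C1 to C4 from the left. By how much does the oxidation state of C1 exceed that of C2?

C1: 1C, 3N → 0 + 3 = +3
C2: 2C, 2H → 0 − 2 = -2
Difference: +3 − (-2) = +5.

+5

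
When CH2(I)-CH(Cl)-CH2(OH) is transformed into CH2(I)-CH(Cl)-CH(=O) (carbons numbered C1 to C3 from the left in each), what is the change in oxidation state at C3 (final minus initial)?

Before: C3 has 1 bond to C, 2 bonds to H, 1 bond to O → oxidation state -1.
After: C3 has 1 bond to C, 1 bond to H, 2 bonds to O → oxidation state +1.
Δ = +1 − (-1) = +2, so this is an oxidation at C3.

+2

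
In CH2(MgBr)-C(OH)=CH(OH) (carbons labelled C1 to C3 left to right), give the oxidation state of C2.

Count +1 for every bond to an atom more electronegative than carbon and −1 for every bond to one less electronegative; C–C bonds are 0.
C2 has one bond to C (0), a double bond to C (2×0 = 0), one bond to O (+1).
Oxidation state = 0 + 0 + 1 = +1.

+1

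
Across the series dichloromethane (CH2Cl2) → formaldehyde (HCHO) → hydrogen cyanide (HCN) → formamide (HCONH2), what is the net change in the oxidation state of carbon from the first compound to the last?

Carbon oxidation states along the series — dichloromethane: 0, formaldehyde: 0, hydrogen cyanide: +2, formamide: +2.
Net change = +2 − (0) = +2.

+2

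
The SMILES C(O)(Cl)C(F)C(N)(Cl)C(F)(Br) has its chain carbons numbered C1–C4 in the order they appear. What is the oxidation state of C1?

+1

C1 has one bond to C (0), one bond to O (+1), one bond to H (-1), one bond to Cl (+1).
Oxidation state = 0 + 1 − 1 + 1 = +1.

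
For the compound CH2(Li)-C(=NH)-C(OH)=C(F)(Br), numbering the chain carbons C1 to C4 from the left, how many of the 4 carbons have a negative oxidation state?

Count +1 for every bond to an atom more electronegative than carbon and −1 for every bond to one less electronegative; C–C bonds are 0. Tallying each carbon:
C1: 1C, 2H, 1Li → 0 − 2 − 1 = -3
C2: 2C, 2N → 0 + 2 = +2
C3: 3C, 1O → 0 + 1 = +1
C4: 2C, 1F, 1Br → 0 + 1 + 1 = +2
1 carbon (C1) meets the condition.

1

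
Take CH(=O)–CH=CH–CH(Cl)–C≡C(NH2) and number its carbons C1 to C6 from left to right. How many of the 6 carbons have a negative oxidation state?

2

Tallying each carbon's bonds:
C1: 1C, 1H, 2O → 0 − 1 + 2 = +1
C2: 3C, 1H → 0 − 1 = -1
C3: 3C, 1H → 0 − 1 = -1
C4: 2C, 1H, 1Cl → 0 − 1 + 1 = 0
C5: 4C → 0 = 0
C6: 3C, 1N → 0 + 1 = +1
2 carbons (C2, C3) meet the condition.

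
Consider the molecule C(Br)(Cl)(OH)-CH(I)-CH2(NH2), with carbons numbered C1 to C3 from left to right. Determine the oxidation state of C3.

-1

C3 has one bond to C (0), one bond to H (-1), one bond to H (-1), one bond to N (+1).
Oxidation state = 0 − 1 − 1 + 1 = -1.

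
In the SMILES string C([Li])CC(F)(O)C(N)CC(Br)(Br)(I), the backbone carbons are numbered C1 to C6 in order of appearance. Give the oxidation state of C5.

C5 has one bond to C (0), one bond to C (0), one bond to H (-1), one bond to H (-1).
Oxidation state = 0 + 0 − 1 − 1 = -2.

-2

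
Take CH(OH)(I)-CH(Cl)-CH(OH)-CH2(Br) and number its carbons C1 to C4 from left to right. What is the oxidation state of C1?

+1

C1 has one bond to C (0), one bond to O (+1), one bond to H (-1), one bond to I (+1).
Oxidation state = 0 + 1 − 1 + 1 = +1.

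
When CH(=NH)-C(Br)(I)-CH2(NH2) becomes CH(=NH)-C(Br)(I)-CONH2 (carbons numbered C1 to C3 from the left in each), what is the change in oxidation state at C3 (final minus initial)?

+4

Before: C3 has 1 bond to C, 2 bonds to H, 1 bond to N → oxidation state -1.
After: C3 has 1 bond to C, 2 bonds to O, 1 bond to N → oxidation state +3.
Δ = +3 − (-1) = +4, so this is an oxidation at C3.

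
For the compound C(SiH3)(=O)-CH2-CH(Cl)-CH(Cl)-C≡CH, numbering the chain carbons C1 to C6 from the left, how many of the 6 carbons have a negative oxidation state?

Tallying each carbon's bonds:
C1: 1C, 2O, 1Si → 0 + 2 − 1 = +1
C2: 2C, 2H → 0 − 2 = -2
C3: 2C, 1H, 1Cl → 0 − 1 + 1 = 0
C4: 2C, 1H, 1Cl → 0 − 1 + 1 = 0
C5: 4C → 0 = 0
C6: 3C, 1H → 0 − 1 = -1
2 carbons (C2, C6) meet the condition.

2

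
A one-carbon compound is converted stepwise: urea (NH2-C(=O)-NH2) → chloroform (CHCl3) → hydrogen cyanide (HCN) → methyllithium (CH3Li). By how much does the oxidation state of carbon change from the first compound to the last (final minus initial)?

-8

Carbon oxidation states along the series — urea: +4, chloroform: +2, hydrogen cyanide: +2, methyllithium: -4.
Net change = -4 − (+4) = -8.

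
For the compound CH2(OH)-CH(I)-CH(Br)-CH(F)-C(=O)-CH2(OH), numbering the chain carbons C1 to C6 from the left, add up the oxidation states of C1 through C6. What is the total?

0

Tallying each carbon's bonds:
C1: 1C, 2H, 1O → 0 − 2 + 1 = -1
C2: 2C, 1H, 1I → 0 − 1 + 1 = 0
C3: 2C, 1H, 1Br → 0 − 1 + 1 = 0
C4: 2C, 1H, 1F → 0 − 1 + 1 = 0
C5: 2C, 2O → 0 + 2 = +2
C6: 1C, 2H, 1O → 0 − 2 + 1 = -1
Sum = -1 + 0 + 0 + 0 + 2 − 1 = 0.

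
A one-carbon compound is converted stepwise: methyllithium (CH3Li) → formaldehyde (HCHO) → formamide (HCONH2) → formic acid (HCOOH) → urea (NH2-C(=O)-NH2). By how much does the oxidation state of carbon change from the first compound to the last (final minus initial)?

+8

Carbon oxidation states along the series — methyllithium: -4, formaldehyde: 0, formamide: +2, formic acid: +2, urea: +4.
Net change = +4 − (-4) = +8.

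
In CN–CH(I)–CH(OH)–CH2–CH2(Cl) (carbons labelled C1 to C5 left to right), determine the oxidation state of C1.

Each bond to a more electronegative atom (O, N, halogen) counts +1, each bond to a less electronegative atom (H, metal, B, Si) counts −1, and each C–C bond counts 0.
C1 has one bond to C (0), a triple bond to N (3×+1 = +3).
Oxidation state = 0 + 3 = +3.

+3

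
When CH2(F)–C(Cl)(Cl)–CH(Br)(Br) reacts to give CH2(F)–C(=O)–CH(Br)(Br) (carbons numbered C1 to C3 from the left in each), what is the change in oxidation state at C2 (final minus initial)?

0

Before: C2 has 2 bonds to C, 2 bonds to Cl → oxidation state +2.
After: C2 has 2 bonds to C, 2 bonds to O → oxidation state +2.
Δ = +2 − (+2) = 0, so no net redox change at C2.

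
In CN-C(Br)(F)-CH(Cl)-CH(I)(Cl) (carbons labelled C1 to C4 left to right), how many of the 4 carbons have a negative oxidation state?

0

Tallying each carbon's bonds:
C1: 1C, 3N → 0 + 3 = +3
C2: 2C, 1F, 1Br → 0 + 1 + 1 = +2
C3: 2C, 1H, 1Cl → 0 − 1 + 1 = 0
C4: 1C, 1H, 1Cl, 1I → 0 − 1 + 1 + 1 = +1
0 carbons meet the condition.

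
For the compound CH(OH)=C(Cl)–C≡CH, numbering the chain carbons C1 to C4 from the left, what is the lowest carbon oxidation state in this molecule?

Count +1 for every bond to an atom more electronegative than carbon and −1 for every bond to one less electronegative; C–C bonds are 0. Tallying each carbon:
C1: 2C, 1H, 1O → 0 − 1 + 1 = 0
C2: 3C, 1Cl → 0 + 1 = +1
C3: 4C → 0 = 0
C4: 3C, 1H → 0 − 1 = -1
The lowest value is -1.

-1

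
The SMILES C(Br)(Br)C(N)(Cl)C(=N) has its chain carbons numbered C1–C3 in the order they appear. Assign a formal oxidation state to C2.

+2

Count +1 for every bond to an atom more electronegative than carbon and −1 for every bond to one less electronegative; C–C bonds are 0.
C2 has one bond to C (0), one bond to C (0), one bond to N (+1), one bond to Cl (+1).
Oxidation state = 0 + 0 + 1 + 1 = +2.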